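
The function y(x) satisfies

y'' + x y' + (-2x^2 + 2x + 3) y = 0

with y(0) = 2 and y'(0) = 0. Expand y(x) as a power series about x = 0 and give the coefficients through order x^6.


Ansatz: y(x) = sum_{n>=0} a_n x^n, so y'(x) = sum_{n>=1} n a_n x^(n-1) and y''(x) = sum_{n>=2} n(n-1) a_n x^(n-2).
Substitute into P(x) y'' + Q(x) y' + R(x) y = 0 with P(x) = 1, Q(x) = x, R(x) = -2x^2 + 2x + 3, and match powers of x.
Initial conditions: a_0 = 2, a_1 = 0.
Setting the coefficient of each power of x to zero and solving order by order (substituting the coefficients already found):
  x^0: 2 a_2 + 3 a_0 = 0  ->  2 a_2 = -3 a_0 = -6  ->  a_2 = -3
  x^1: 6 a_3 + 4 a_1 + 2 a_0 = 0  ->  6 a_3 = -4 a_1 - 2 a_0 = -4  ->  a_3 = -2/3
  x^2: 12 a_4 + 5 a_2 + 2 a_1 - 2 a_0 = 0  ->  12 a_4 = -5 a_2 - 2 a_1 + 2 a_0 = 19  ->  a_4 = 19/12
  x^3: 20 a_5 + 6 a_3 + 2 a_2 - 2 a_1 = 0  ->  20 a_5 = -6 a_3 - 2 a_2 + 2 a_1 = 10  ->  a_5 = 1/2
  x^4: 30 a_6 + 7 a_4 + 2 a_3 - 2 a_2 = 0  ->  30 a_6 = -7 a_4 - 2 a_3 + 2 a_2 = -63/4  ->  a_6 = -21/40
Truncated series: y(x) = 2 - 3 x^2 - (2/3) x^3 + (19/12) x^4 + (1/2) x^5 - (21/40) x^6 + O(x^7).

a_0 = 2; a_1 = 0; a_2 = -3; a_3 = -2/3; a_4 = 19/12; a_5 = 1/2; a_6 = -21/40


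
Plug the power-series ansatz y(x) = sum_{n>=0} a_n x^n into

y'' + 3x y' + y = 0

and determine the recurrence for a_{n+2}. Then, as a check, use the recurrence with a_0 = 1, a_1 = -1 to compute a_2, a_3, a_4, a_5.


Substitute y = sum_n a_n x^n.
y''(x) has coefficient (n+2)(n+1) a_{n+2} at x^n;
3 x y'(x) has coefficient 3 n a_n at x^n (shift);
y(x) has coefficient 1 a_n at x^n.
Matching x^n: (n+2)(n+1) a_{n+2} + (3n + 1) a_n = 0.
Thus a_{n+2} = (-3n - 1) / ((n+1)(n+2)) * a_n.

Check with a_0 = 1, a_1 = -1 (apply the recurrence for n = 0, 1, 2, 3): a_0 = 1, a_1 = -1, a_2 = -1/2, a_3 = 2/3, a_4 = 7/24, a_5 = -1/3.

a_(n+2) = (-3n - 1) / ((n+1)(n+2)) * a_n; check: a_0 = 1, a_1 = -1, a_2 = -1/2, a_3 = 2/3, a_4 = 7/24, a_5 = -1/3


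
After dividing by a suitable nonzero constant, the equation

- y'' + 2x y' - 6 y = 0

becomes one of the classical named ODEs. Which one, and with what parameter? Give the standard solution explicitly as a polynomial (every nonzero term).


All three coefficients share the factor -1; dividing through by -1 gives  y'' - 2x y' + 6 y = 0.
This matches the Hermite equation y'' - 2x y' + 2n y = 0 with 2n = 6, so n = 3; the polynomial solution is H_3(x).
With y = sum_k a_k x^k, matching x^k gives (k+2)(k+1) a_{k+2} = 2(k - n) a_k = 2(k - 3) a_k. The right side vanishes at k = 3, so the series with the parity of 3 terminates at degree 3.
Standard normalization: leading coefficient of H_n is 2^n, so a_3 = 2^3 = 8. Work downward with a_k = (k+1)(k+2) a_{k+2} / (2(k - n)):
  a_1 = (2)(3)(8) / (2(1 - 3)) = 48/(-4) = -12
Hence H_3(x) = 8 x^3 - 12 x.

H_3(x); series = 8 x^3 - 12 x


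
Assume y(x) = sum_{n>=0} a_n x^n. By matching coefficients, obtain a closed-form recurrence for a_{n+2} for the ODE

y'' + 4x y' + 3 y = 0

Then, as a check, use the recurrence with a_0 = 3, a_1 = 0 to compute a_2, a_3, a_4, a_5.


Substitute y = sum_n a_n x^n.
y''(x) has coefficient (n+2)(n+1) a_{n+2} at x^n;
4 x y'(x) has coefficient 4 n a_n at x^n (shift);
3 y(x) has coefficient 3 a_n at x^n.
Matching x^n: (n+2)(n+1) a_{n+2} + (4n + 3) a_n = 0.
Thus a_{n+2} = (-4n - 3) / ((n+1)(n+2)) * a_n.

Check with a_0 = 3, a_1 = 0 (apply the recurrence for n = 0, 1, 2, 3): a_0 = 3, a_1 = 0, a_2 = -9/2, a_3 = 0, a_4 = 33/8, a_5 = 0.

a_(n+2) = (-4n - 3) / ((n+1)(n+2)) * a_n; check: a_0 = 3, a_1 = 0, a_2 = -9/2, a_3 = 0, a_4 = 33/8, a_5 = 0


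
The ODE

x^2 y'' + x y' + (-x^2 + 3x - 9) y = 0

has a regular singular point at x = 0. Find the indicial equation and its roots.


Divide by x^2 to reach normal form y'' + P_1(x) y' + P_2(x) y = 0 with P_1(x) = 1/x and P_2(x) = -1 + 3/x - 9/x^2.
x = 0 is a singular point because the y'-coefficient 1/x has a pole at x = 0 and the y-coefficient -1 + 3/x - 9/x^2 has a pole at x = 0.
It is a regular singular point because x P_1(x) = p(x) = 1 and x^2 P_2(x) = q(x) = -x^2 + 3x - 9 are polynomials, hence analytic at x = 0.
p(0) = 1,  q(0) = -9.
Indicial equation: r(r-1) + p(0) r + q(0) = 0, i.e. r^2 + (p(0) - 1) r + q(0) = 0, i.e. r^2 - 9 = 0.
Discriminant: (0)^2 - 4(-9) = 36, so r = (0 ± 6)/2.
Solving: r_1 = 3, r_2 = -3.

indicial: r^2 - 9 = 0; roots r_1 = 3, r_2 = -3


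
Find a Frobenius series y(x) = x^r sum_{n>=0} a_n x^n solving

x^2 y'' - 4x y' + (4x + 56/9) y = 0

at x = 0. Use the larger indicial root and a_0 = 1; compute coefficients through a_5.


Write in Frobenius form y'' + (p(x)/x) y' + (q(x)/x^2) y = 0:
  p(x) = -4,  q(x) = 4x + 56/9.
Indicial equation: r(r-1) + (-4) r + (56/9) = 0 -> roots r_1 = 8/3, r_2 = 7/3.
Take r = r_1 = 8/3. Let y(x) = x^r sum_{n>=0} a_n x^n with a_0 = 1.
Substitute y = x^r sum a_n x^n and match x^{r+n}. The recurrence is
  D(n) a_n + 4 a_{n-1} = 0,  where D(n) = (r+n)(r+n-1) + (-4)(r+n) + (56/9).
  a_n = -4 / D(n) * a_{n-1}.
Since the indicial polynomial factors as (r - r_1)(r - r_2), D(n) = (r_1 + n - r_1)(r_1 + n - r_2) = n(n + 1/3).
Evaluating step by step (a_0 = 1):
  n = 1: D(1) = 1(1 + 1/3) = 4/3; numerator = -4(1) = -4; a_1 = (-4)/(4/3) = -3
  n = 2: D(2) = 2(2 + 1/3) = 14/3; numerator = -4(-3) = 12; a_2 = (12)/(14/3) = 18/7
  n = 3: D(3) = 3(3 + 1/3) = 10; numerator = -4(18/7) = -72/7; a_3 = (-72/7)/(10) = -36/35
  n = 4: D(4) = 4(4 + 1/3) = 52/3; numerator = -4(-36/35) = 144/35; a_4 = (144/35)/(52/3) = 108/455
  n = 5: D(5) = 5(5 + 1/3) = 80/3; numerator = -4(108/455) = -432/455; a_5 = (-432/455)/(80/3) = -81/2275

r = 8/3; a_0 = 1; a_1 = -3; a_2 = 18/7; a_3 = -36/35; a_4 = 108/455; a_5 = -81/2275


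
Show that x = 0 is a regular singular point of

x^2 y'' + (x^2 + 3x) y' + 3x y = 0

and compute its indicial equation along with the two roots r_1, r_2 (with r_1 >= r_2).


Divide by x^2 to reach normal form y'' + P_1(x) y' + P_2(x) y = 0 with P_1(x) = 1 + 3/x and P_2(x) = 3/x.
x = 0 is a singular point because the y'-coefficient 1 + 3/x has a pole at x = 0 and the y-coefficient 3/x has a pole at x = 0.
It is a regular singular point because x P_1(x) = p(x) = x + 3 and x^2 P_2(x) = q(x) = 3x are polynomials, hence analytic at x = 0.
p(0) = 3,  q(0) = 0.
Indicial equation: r(r-1) + p(0) r + q(0) = 0, i.e. r^2 + (p(0) - 1) r + q(0) = 0, i.e. r^2 + 2 r = 0.
Discriminant: (2)^2 - 4(0) = 4, so r = (-2 ± 2)/2.
Solving: r_1 = 0, r_2 = -2.

indicial: r^2 + 2 r = 0; roots r_1 = 0, r_2 = -2


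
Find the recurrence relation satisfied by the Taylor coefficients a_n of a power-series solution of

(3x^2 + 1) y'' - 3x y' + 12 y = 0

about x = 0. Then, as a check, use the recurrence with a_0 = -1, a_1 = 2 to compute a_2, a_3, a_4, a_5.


Substitute y = sum_n a_n x^n.
(1 + 3 x^2) y'' contributes (n+2)(n+1) a_{n+2} + 3 n(n-1) a_n at x^n.
-3 x y'(x) contributes -3 n a_n at x^n.
12 y(x) contributes 12 a_n at x^n.
Matching x^n: (n+2)(n+1) a_{n+2} + (3 n(n-1) - 3 n + 12) a_n = 0.
Thus a_{n+2} = (-3 n(n-1) + 3 n - 12) / ((n+1)(n+2)) * a_n.

Check with a_0 = -1, a_1 = 2 (apply the recurrence for n = 0, 1, 2, 3): a_0 = -1, a_1 = 2, a_2 = 6, a_3 = -3, a_4 = -6, a_5 = 63/20.

a_(n+2) = (-3 n(n-1) + 3 n - 12) / ((n+1)(n+2)) * a_n; check: a_0 = -1, a_1 = 2, a_2 = 6, a_3 = -3, a_4 = -6, a_5 = 63/20


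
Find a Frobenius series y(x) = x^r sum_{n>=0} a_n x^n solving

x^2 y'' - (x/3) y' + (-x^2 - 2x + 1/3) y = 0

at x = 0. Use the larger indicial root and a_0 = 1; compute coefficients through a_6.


Write in Frobenius form y'' + (p(x)/x) y' + (q(x)/x^2) y = 0:
  p(x) = -1/3,  q(x) = -x^2 - 2x + 1/3.
Indicial equation: r(r-1) + (-1/3) r + (1/3) = 0 -> roots r_1 = 1, r_2 = 1/3.
Take r = r_1 = 1. Let y(x) = x^r sum_{n>=0} a_n x^n with a_0 = 1.
Substitute y = x^r sum a_n x^n and match x^{r+n}. The recurrence is
  D(n) a_n - 2 a_{n-1} - 1 a_{n-2} = 0,  where D(n) = (r+n)(r+n-1) + (-1/3)(r+n) + (1/3).
  a_n = [2 a_{n-1} + 1 a_{n-2}] / D(n).
Since the indicial polynomial factors as (r - r_1)(r - r_2), D(n) = (r_1 + n - r_1)(r_1 + n - r_2) = n(n + 2/3).
Evaluating step by step (a_0 = 1):
  n = 1: D(1) = 1(1 + 2/3) = 5/3; numerator = 2(1) = 2; a_1 = (2)/(5/3) = 6/5
  n = 2: D(2) = 2(2 + 2/3) = 16/3; numerator = 2(6/5) + 1(1) = 17/5; a_2 = (17/5)/(16/3) = 51/80
  n = 3: D(3) = 3(3 + 2/3) = 11; numerator = 2(51/80) + 1(6/5) = 99/40; a_3 = (99/40)/(11) = 9/40
  n = 4: D(4) = 4(4 + 2/3) = 56/3; numerator = 2(9/40) + 1(51/80) = 87/80; a_4 = (87/80)/(56/3) = 261/4480
  n = 5: D(5) = 5(5 + 2/3) = 85/3; numerator = 2(261/4480) + 1(9/40) = 153/448; a_5 = (153/448)/(85/3) = 27/2240
  n = 6: D(6) = 6(6 + 2/3) = 40; numerator = 2(27/2240) + 1(261/4480) = 369/4480; a_6 = (369/4480)/(40) = 369/179200

r = 1; a_0 = 1; a_1 = 6/5; a_2 = 51/80; a_3 = 9/40; a_4 = 261/4480; a_5 = 27/2240; a_6 = 369/179200


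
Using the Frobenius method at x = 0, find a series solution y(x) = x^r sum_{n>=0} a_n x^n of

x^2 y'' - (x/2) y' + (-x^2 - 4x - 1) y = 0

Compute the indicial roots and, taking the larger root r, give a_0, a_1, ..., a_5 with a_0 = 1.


Write in Frobenius form y'' + (p(x)/x) y' + (q(x)/x^2) y = 0:
  p(x) = -1/2,  q(x) = -x^2 - 4x - 1.
Indicial equation: r(r-1) + (-1/2) r + (-1) = 0 -> roots r_1 = 2, r_2 = -1/2.
Take r = r_1 = 2. Let y(x) = x^r sum_{n>=0} a_n x^n with a_0 = 1.
Substitute y = x^r sum a_n x^n and match x^{r+n}. The recurrence is
  D(n) a_n - 4 a_{n-1} - 1 a_{n-2} = 0,  where D(n) = (r+n)(r+n-1) + (-1/2)(r+n) + (-1).
  a_n = [4 a_{n-1} + 1 a_{n-2}] / D(n).
Since the indicial polynomial factors as (r - r_1)(r - r_2), D(n) = (r_1 + n - r_1)(r_1 + n - r_2) = n(n + 5/2).
Evaluating step by step (a_0 = 1):
  n = 1: D(1) = 1(1 + 5/2) = 7/2; numerator = 4(1) = 4; a_1 = (4)/(7/2) = 8/7
  n = 2: D(2) = 2(2 + 5/2) = 9; numerator = 4(8/7) + 1(1) = 39/7; a_2 = (39/7)/(9) = 13/21
  n = 3: D(3) = 3(3 + 5/2) = 33/2; numerator = 4(13/21) + 1(8/7) = 76/21; a_3 = (76/21)/(33/2) = 152/693
  n = 4: D(4) = 4(4 + 5/2) = 26; numerator = 4(152/693) + 1(13/21) = 1037/693; a_4 = (1037/693)/(26) = 1037/18018
  n = 5: D(5) = 5(5 + 5/2) = 75/2; numerator = 4(1037/18018) + 1(152/693) = 450/1001; a_5 = (450/1001)/(75/2) = 12/1001

r = 2; a_0 = 1; a_1 = 8/7; a_2 = 13/21; a_3 = 152/693; a_4 = 1037/18018; a_5 = 12/1001


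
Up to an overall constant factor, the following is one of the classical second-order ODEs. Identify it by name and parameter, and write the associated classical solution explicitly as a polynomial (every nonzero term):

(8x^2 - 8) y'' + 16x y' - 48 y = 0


All three coefficients share the factor -8; dividing through by -8 gives  (1 - x^2) y'' - 2x y' + 6 y = 0.
This matches the Legendre equation (1 - x^2) y'' - 2x y' + n(n+1) y = 0 (note the -2x y' term) with n(n+1) = 6, so n = 2; the polynomial solution is P_2(x).
With y = sum_k a_k x^k, matching x^k gives (k+2)(k+1) a_{k+2} = [k(k+1) - n(n+1)] a_k = (k - 2)(k + 3) a_k. The right side vanishes at k = 2, so the series with the parity of 2 terminates at degree 2.
Standard normalization (P_n(1) = 1): leading coefficient (2n)!/(2^n (n!)^2) = 24/(4*4) = 3/2, so a_2 = 3/2. Work downward with a_k = (k+1)(k+2) a_{k+2} / ((k - 2)(k + 3)):
  a_0 = (1)(2)(3/2) / ((0 - 2)(0 + 3)) = 3/(-6) = -1/2
Hence P_2(x) = 3 x^2/2 - 1/2.

P_2(x); series = 3 x^2/2 - 1/2


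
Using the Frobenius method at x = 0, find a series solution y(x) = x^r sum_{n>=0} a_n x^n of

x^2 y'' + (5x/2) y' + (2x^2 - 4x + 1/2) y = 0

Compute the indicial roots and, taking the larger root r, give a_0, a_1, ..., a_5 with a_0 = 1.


Write in Frobenius form y'' + (p(x)/x) y' + (q(x)/x^2) y = 0:
  p(x) = 5/2,  q(x) = 2x^2 - 4x + 1/2.
Indicial equation: r(r-1) + (5/2) r + (1/2) = 0 -> roots r_1 = -1/2, r_2 = -1.
Take r = r_1 = -1/2. Let y(x) = x^r sum_{n>=0} a_n x^n with a_0 = 1.
Substitute y = x^r sum a_n x^n and match x^{r+n}. The recurrence is
  D(n) a_n - 4 a_{n-1} + 2 a_{n-2} = 0,  where D(n) = (r+n)(r+n-1) + (5/2)(r+n) + (1/2).
  a_n = [4 a_{n-1} - 2 a_{n-2}] / D(n).
Since the indicial polynomial factors as (r - r_1)(r - r_2), D(n) = (r_1 + n - r_1)(r_1 + n - r_2) = n(n + 1/2).
Evaluating step by step (a_0 = 1):
  n = 1: D(1) = 1(1 + 1/2) = 3/2; numerator = 4(1) = 4; a_1 = (4)/(3/2) = 8/3
  n = 2: D(2) = 2(2 + 1/2) = 5; numerator = 4(8/3) - 2(1) = 26/3; a_2 = (26/3)/(5) = 26/15
  n = 3: D(3) = 3(3 + 1/2) = 21/2; numerator = 4(26/15) - 2(8/3) = 8/5; a_3 = (8/5)/(21/2) = 16/105
  n = 4: D(4) = 4(4 + 1/2) = 18; numerator = 4(16/105) - 2(26/15) = -20/7; a_4 = (-20/7)/(18) = -10/63
  n = 5: D(5) = 5(5 + 1/2) = 55/2; numerator = 4(-10/63) - 2(16/105) = -296/315; a_5 = (-296/315)/(55/2) = -592/17325

r = -1/2; a_0 = 1; a_1 = 8/3; a_2 = 26/15; a_3 = 16/105; a_4 = -10/63; a_5 = -592/17325


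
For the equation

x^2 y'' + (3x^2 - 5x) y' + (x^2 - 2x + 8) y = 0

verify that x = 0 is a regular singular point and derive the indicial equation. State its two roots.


Divide by x^2 to reach normal form y'' + P_1(x) y' + P_2(x) y = 0 with P_1(x) = 3 - 5/x and P_2(x) = 1 - 2/x + 8/x^2.
x = 0 is a singular point because the y'-coefficient 3 - 5/x has a pole at x = 0 and the y-coefficient 1 - 2/x + 8/x^2 has a pole at x = 0.
It is a regular singular point because x P_1(x) = p(x) = 3x - 5 and x^2 P_2(x) = q(x) = x^2 - 2x + 8 are polynomials, hence analytic at x = 0.
p(0) = -5,  q(0) = 8.
Indicial equation: r(r-1) + p(0) r + q(0) = 0, i.e. r^2 + (p(0) - 1) r + q(0) = 0, i.e. r^2 - 6 r + 8 = 0.
Discriminant: (-6)^2 - 4(8) = 4, so r = (6 ± 2)/2.
Solving: r_1 = 4, r_2 = 2.

indicial: r^2 - 6 r + 8 = 0; roots r_1 = 4, r_2 = 2


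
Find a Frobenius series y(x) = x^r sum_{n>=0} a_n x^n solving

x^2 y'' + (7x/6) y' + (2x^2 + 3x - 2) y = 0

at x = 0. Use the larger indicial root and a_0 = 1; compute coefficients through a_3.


Write in Frobenius form y'' + (p(x)/x) y' + (q(x)/x^2) y = 0:
  p(x) = 7/6,  q(x) = 2x^2 + 3x - 2.
Indicial equation: r(r-1) + (7/6) r + (-2) = 0 -> roots r_1 = 4/3, r_2 = -3/2.
Take r = r_1 = 4/3. Let y(x) = x^r sum_{n>=0} a_n x^n with a_0 = 1.
Substitute y = x^r sum a_n x^n and match x^{r+n}. The recurrence is
  D(n) a_n + 3 a_{n-1} + 2 a_{n-2} = 0,  where D(n) = (r+n)(r+n-1) + (7/6)(r+n) + (-2).
  a_n = [-3 a_{n-1} - 2 a_{n-2}] / D(n).
Since the indicial polynomial factors as (r - r_1)(r - r_2), D(n) = (r_1 + n - r_1)(r_1 + n - r_2) = n(n + 17/6).
Evaluating step by step (a_0 = 1):
  n = 1: D(1) = 1(1 + 17/6) = 23/6; numerator = -3(1) = -3; a_1 = (-3)/(23/6) = -18/23
  n = 2: D(2) = 2(2 + 17/6) = 29/3; numerator = -3(-18/23) - 2(1) = 8/23; a_2 = (8/23)/(29/3) = 24/667
  n = 3: D(3) = 3(3 + 17/6) = 35/2; numerator = -3(24/667) - 2(-18/23) = 972/667; a_3 = (972/667)/(35/2) = 1944/23345

r = 4/3; a_0 = 1; a_1 = -18/23; a_2 = 24/667; a_3 = 1944/23345


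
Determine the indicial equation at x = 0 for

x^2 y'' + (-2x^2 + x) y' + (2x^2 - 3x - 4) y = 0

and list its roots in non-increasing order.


Divide by x^2 to reach normal form y'' + P_1(x) y' + P_2(x) y = 0 with P_1(x) = -2 + 1/x and P_2(x) = 2 - 3/x - 4/x^2.
x = 0 is a singular point because the y'-coefficient -2 + 1/x has a pole at x = 0 and the y-coefficient 2 - 3/x - 4/x^2 has a pole at x = 0.
It is a regular singular point because x P_1(x) = p(x) = 1 - 2x and x^2 P_2(x) = q(x) = 2x^2 - 3x - 4 are polynomials, hence analytic at x = 0.
p(0) = 1,  q(0) = -4.
Indicial equation: r(r-1) + p(0) r + q(0) = 0, i.e. r^2 + (p(0) - 1) r + q(0) = 0, i.e. r^2 - 4 = 0.
Discriminant: (0)^2 - 4(-4) = 16, so r = (0 ± 4)/2.
Solving: r_1 = 2, r_2 = -2.

indicial: r^2 - 4 = 0; roots r_1 = 2, r_2 = -2


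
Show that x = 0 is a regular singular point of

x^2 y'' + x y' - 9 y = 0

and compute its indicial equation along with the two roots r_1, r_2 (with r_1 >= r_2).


Divide by x^2 to reach normal form y'' + P_1(x) y' + P_2(x) y = 0 with P_1(x) = 1/x and P_2(x) = -9/x^2.
x = 0 is a singular point because the y'-coefficient 1/x has a pole at x = 0 and the y-coefficient -9/x^2 has a pole at x = 0.
It is a regular singular point because x P_1(x) = p(x) = 1 and x^2 P_2(x) = q(x) = -9 are polynomials, hence analytic at x = 0.
p(0) = 1,  q(0) = -9.
Indicial equation: r(r-1) + p(0) r + q(0) = 0, i.e. r^2 + (p(0) - 1) r + q(0) = 0, i.e. r^2 - 9 = 0.
Discriminant: (0)^2 - 4(-9) = 36, so r = (0 ± 6)/2.
Solving: r_1 = 3, r_2 = -3.

indicial: r^2 - 9 = 0; roots r_1 = 3, r_2 = -3


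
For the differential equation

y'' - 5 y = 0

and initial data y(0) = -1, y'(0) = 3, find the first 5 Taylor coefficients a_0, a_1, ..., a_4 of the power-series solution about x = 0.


Ansatz: y(x) = sum_{n>=0} a_n x^n, so y'(x) = sum_{n>=1} n a_n x^(n-1) and y''(x) = sum_{n>=2} n(n-1) a_n x^(n-2).
Substitute into P(x) y'' + Q(x) y' + R(x) y = 0 with P(x) = 1, Q(x) = 0, R(x) = -5, and match powers of x.
Initial conditions: a_0 = -1, a_1 = 3.
Setting the coefficient of each power of x to zero and solving order by order (substituting the coefficients already found):
  x^0: 2 a_2 - 5 a_0 = 0  ->  2 a_2 = 5 a_0 = -5  ->  a_2 = -5/2
  x^1: 6 a_3 - 5 a_1 = 0  ->  6 a_3 = 5 a_1 = 15  ->  a_3 = 5/2
  x^2: 12 a_4 - 5 a_2 = 0  ->  12 a_4 = 5 a_2 = -25/2  ->  a_4 = -25/24
Truncated series: y(x) = -1 + 3 x - (5/2) x^2 + (5/2) x^3 - (25/24) x^4 + O(x^5).

a_0 = -1; a_1 = 3; a_2 = -5/2; a_3 = 5/2; a_4 = -25/24


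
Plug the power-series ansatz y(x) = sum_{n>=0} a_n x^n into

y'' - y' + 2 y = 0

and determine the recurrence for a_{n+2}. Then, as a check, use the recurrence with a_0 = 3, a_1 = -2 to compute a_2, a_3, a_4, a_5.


Substitute y = sum_n a_n x^n.
y''(x) has coefficient (n+2)(n+1) a_{n+2} at x^n;
-y'(x) has coefficient -(n+1) a_{n+1} at x^n;
2 y(x) has coefficient 2 a_n at x^n.
Matching x^n: (n+2)(n+1) a_{n+2} - (n+1) a_{n+1} + 2 a_n = 0.
Thus a_{n+2} = [(n+1) a_{n+1} - 2 a_n] / ((n+1)(n+2)).

Check with a_0 = 3, a_1 = -2 (apply the recurrence for n = 0, 1, 2, 3): a_0 = 3, a_1 = -2, a_2 = -4, a_3 = -2/3, a_4 = 1/2, a_5 = 1/6.

a_(n+2) = [(n+1) a_(n+1) - 2 a_n] / ((n+1)(n+2)); check: a_0 = 3, a_1 = -2, a_2 = -4, a_3 = -2/3, a_4 = 1/2, a_5 = 1/6


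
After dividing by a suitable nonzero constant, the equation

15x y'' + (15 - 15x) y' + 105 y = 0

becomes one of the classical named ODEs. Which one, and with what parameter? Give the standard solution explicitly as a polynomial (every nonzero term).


All three coefficients share the factor 15; dividing through by 15 gives  x y'' + (1 - x) y' + 7 y = 0.
This matches the Laguerre equation x y'' + (1 - x) y' + n y = 0 with n = 7; the polynomial solution is L_7(x).
With y = sum_k a_k x^k, matching x^k gives (k+1)k a_{k+1} + (k+1) a_{k+1} - k a_k + n a_k = 0, i.e. (k+1)^2 a_{k+1} = (k - n) a_k = (k - 7) a_k. The right side vanishes at k = 7, so the series terminates at degree 7.
Standard normalization L_n(0) = 1 gives a_0 = 1. Work upward with a_{k+1} = (k - 7) a_k / (k+1)^2:
  a_1 = (0 - 7)(1) / 1^2 = -7/1 = -7
  a_2 = (1 - 7)(-7) / 2^2 = 42/4 = 21/2
  a_3 = (2 - 7)(21/2) / 3^2 = (-105/2)/9 = -35/6
  a_4 = (3 - 7)(-35/6) / 4^2 = (70/3)/16 = 35/24
  a_5 = (4 - 7)(35/24) / 5^2 = (-35/8)/25 = -7/40
  a_6 = (5 - 7)(-7/40) / 6^2 = (7/20)/36 = 7/720
  a_7 = (6 - 7)(7/720) / 7^2 = (-7/720)/49 = -1/5040
Hence L_7(x) = -x^7/5040 + 7 x^6/720 - 7 x^5/40 + 35 x^4/24 - 35 x^3/6 + 21 x^2/2 - 7 x + 1.

L_7(x); series = -x^7/5040 + 7 x^6/720 - 7 x^5/40 + 35 x^4/24 - 35 x^3/6 + 21 x^2/2 - 7 x + 1


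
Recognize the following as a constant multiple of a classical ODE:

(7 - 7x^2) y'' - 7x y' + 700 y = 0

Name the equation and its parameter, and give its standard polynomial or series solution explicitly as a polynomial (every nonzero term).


All three coefficients share the factor 7; dividing through by 7 gives  (1 - x^2) y'' - x y' + 100 y = 0.
This matches the Chebyshev equation (1 - x^2) y'' - x y' + n^2 y = 0 (note the -x y' term, not -2x y') with n^2 = 100, so n = 10; the polynomial solution is T_10(x).
With y = sum_k a_k x^k, matching x^k gives (k+2)(k+1) a_{k+2} = (k^2 - n^2) a_k = (k - 10)(k + 10) a_k. The right side vanishes at k = 10, so the series with the parity of 10 terminates at degree 10.
Standard normalization: leading coefficient of T_n is 2^(n-1), so a_10 = 2^9 = 512. Work downward with a_k = (k+1)(k+2) a_{k+2} / ((k - 10)(k + 10)):
  a_8 = (9)(10)(512) / ((8 - 10)(8 + 10)) = 46080/(-36) = -1280
  a_6 = (7)(8)(-1280) / ((6 - 10)(6 + 10)) = -71680/(-64) = 1120
  a_4 = (5)(6)(1120) / ((4 - 10)(4 + 10)) = 33600/(-84) = -400
  a_2 = (3)(4)(-400) / ((2 - 10)(2 + 10)) = -4800/(-96) = 50
  a_0 = (1)(2)(50) / ((0 - 10)(0 + 10)) = 100/(-100) = -1
Hence T_10(x) = 512 x^10 - 1280 x^8 + 1120 x^6 - 400 x^4 + 50 x^2 - 1.

T_10(x); series = 512 x^10 - 1280 x^8 + 1120 x^6 - 400 x^4 + 50 x^2 - 1


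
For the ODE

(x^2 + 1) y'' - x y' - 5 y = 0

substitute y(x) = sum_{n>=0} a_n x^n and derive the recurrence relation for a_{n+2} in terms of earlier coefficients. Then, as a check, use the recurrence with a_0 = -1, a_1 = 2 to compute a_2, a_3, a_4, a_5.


Substitute y = sum_n a_n x^n.
(1 + 1 x^2) y'' contributes (n+2)(n+1) a_{n+2} + n(n-1) a_n at x^n.
-x y'(x) contributes -n a_n at x^n.
-5 y(x) contributes -5 a_n at x^n.
Matching x^n: (n+2)(n+1) a_{n+2} + (n(n-1) - n - 5) a_n = 0.
Thus a_{n+2} = (-n(n-1) + n + 5) / ((n+1)(n+2)) * a_n.

Check with a_0 = -1, a_1 = 2 (apply the recurrence for n = 0, 1, 2, 3): a_0 = -1, a_1 = 2, a_2 = -5/2, a_3 = 2, a_4 = -25/24, a_5 = 1/5.

a_(n+2) = (-n(n-1) + n + 5) / ((n+1)(n+2)) * a_n; check: a_0 = -1, a_1 = 2, a_2 = -5/2, a_3 = 2, a_4 = -25/24, a_5 = 1/5


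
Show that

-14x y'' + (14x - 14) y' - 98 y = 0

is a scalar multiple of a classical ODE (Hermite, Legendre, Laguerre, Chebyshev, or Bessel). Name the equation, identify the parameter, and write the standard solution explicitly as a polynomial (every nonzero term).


All three coefficients share the factor -14; dividing through by -14 gives  x y'' + (1 - x) y' + 7 y = 0.
This matches the Laguerre equation x y'' + (1 - x) y' + n y = 0 with n = 7; the polynomial solution is L_7(x).
With y = sum_k a_k x^k, matching x^k gives (k+1)k a_{k+1} + (k+1) a_{k+1} - k a_k + n a_k = 0, i.e. (k+1)^2 a_{k+1} = (k - n) a_k = (k - 7) a_k. The right side vanishes at k = 7, so the series terminates at degree 7.
Standard normalization L_n(0) = 1 gives a_0 = 1. Work upward with a_{k+1} = (k - 7) a_k / (k+1)^2:
  a_1 = (0 - 7)(1) / 1^2 = -7/1 = -7
  a_2 = (1 - 7)(-7) / 2^2 = 42/4 = 21/2
  a_3 = (2 - 7)(21/2) / 3^2 = (-105/2)/9 = -35/6
  a_4 = (3 - 7)(-35/6) / 4^2 = (70/3)/16 = 35/24
  a_5 = (4 - 7)(35/24) / 5^2 = (-35/8)/25 = -7/40
  a_6 = (5 - 7)(-7/40) / 6^2 = (7/20)/36 = 7/720
  a_7 = (6 - 7)(7/720) / 7^2 = (-7/720)/49 = -1/5040
Hence L_7(x) = -x^7/5040 + 7 x^6/720 - 7 x^5/40 + 35 x^4/24 - 35 x^3/6 + 21 x^2/2 - 7 x + 1.

L_7(x); series = -x^7/5040 + 7 x^6/720 - 7 x^5/40 + 35 x^4/24 - 35 x^3/6 + 21 x^2/2 - 7 x + 1


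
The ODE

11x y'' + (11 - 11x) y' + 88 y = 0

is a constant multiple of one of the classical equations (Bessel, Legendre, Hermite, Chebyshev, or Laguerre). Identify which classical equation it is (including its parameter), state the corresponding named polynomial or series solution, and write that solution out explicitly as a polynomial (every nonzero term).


All three coefficients share the factor 11; dividing through by 11 gives  x y'' + (1 - x) y' + 8 y = 0.
This matches the Laguerre equation x y'' + (1 - x) y' + n y = 0 with n = 8; the polynomial solution is L_8(x).
With y = sum_k a_k x^k, matching x^k gives (k+1)k a_{k+1} + (k+1) a_{k+1} - k a_k + n a_k = 0, i.e. (k+1)^2 a_{k+1} = (k - n) a_k = (k - 8) a_k. The right side vanishes at k = 8, so the series terminates at degree 8.
Standard normalization L_n(0) = 1 gives a_0 = 1. Work upward with a_{k+1} = (k - 8) a_k / (k+1)^2:
  a_1 = (0 - 8)(1) / 1^2 = -8/1 = -8
  a_2 = (1 - 8)(-8) / 2^2 = 56/4 = 14
  a_3 = (2 - 8)(14) / 3^2 = -84/9 = -28/3
  a_4 = (3 - 8)(-28/3) / 4^2 = (140/3)/16 = 35/12
  a_5 = (4 - 8)(35/12) / 5^2 = (-35/3)/25 = -7/15
  a_6 = (5 - 8)(-7/15) / 6^2 = (7/5)/36 = 7/180
  a_7 = (6 - 8)(7/180) / 7^2 = (-7/90)/49 = -1/630
  a_8 = (7 - 8)(-1/630) / 8^2 = (1/630)/64 = 1/40320
Hence L_8(x) = x^8/40320 - x^7/630 + 7 x^6/180 - 7 x^5/15 + 35 x^4/12 - 28 x^3/3 + 14 x^2 - 8 x + 1.

L_8(x); series = x^8/40320 - x^7/630 + 7 x^6/180 - 7 x^5/15 + 35 x^4/12 - 28 x^3/3 + 14 x^2 - 8 x + 1


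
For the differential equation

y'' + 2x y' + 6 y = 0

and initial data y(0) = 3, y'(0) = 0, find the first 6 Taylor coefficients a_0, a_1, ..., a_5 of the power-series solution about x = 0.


Ansatz: y(x) = sum_{n>=0} a_n x^n, so y'(x) = sum_{n>=1} n a_n x^(n-1) and y''(x) = sum_{n>=2} n(n-1) a_n x^(n-2).
Substitute into P(x) y'' + Q(x) y' + R(x) y = 0 with P(x) = 1, Q(x) = 2x, R(x) = 6, and match powers of x.
Initial conditions: a_0 = 3, a_1 = 0.
Setting the coefficient of each power of x to zero and solving order by order (substituting the coefficients already found):
  x^0: 2 a_2 + 6 a_0 = 0  ->  2 a_2 = -6 a_0 = -18  ->  a_2 = -9
  x^1: 6 a_3 + 8 a_1 = 0  ->  6 a_3 = -8 a_1 = 0  ->  a_3 = 0
  x^2: 12 a_4 + 10 a_2 = 0  ->  12 a_4 = -10 a_2 = 90  ->  a_4 = 15/2
  x^3: 20 a_5 + 12 a_3 = 0  ->  20 a_5 = -12 a_3 = 0  ->  a_5 = 0
Truncated series: y(x) = 3 - 9 x^2 + (15/2) x^4 + O(x^6).

a_0 = 3; a_1 = 0; a_2 = -9; a_3 = 0; a_4 = 15/2; a_5 = 0


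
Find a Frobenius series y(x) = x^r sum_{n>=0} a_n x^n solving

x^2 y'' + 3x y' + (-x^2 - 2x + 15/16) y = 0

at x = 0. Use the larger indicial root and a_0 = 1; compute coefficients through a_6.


Write in Frobenius form y'' + (p(x)/x) y' + (q(x)/x^2) y = 0:
  p(x) = 3,  q(x) = -x^2 - 2x + 15/16.
Indicial equation: r(r-1) + (3) r + (15/16) = 0 -> roots r_1 = -3/4, r_2 = -5/4.
Take r = r_1 = -3/4. Let y(x) = x^r sum_{n>=0} a_n x^n with a_0 = 1.
Substitute y = x^r sum a_n x^n and match x^{r+n}. The recurrence is
  D(n) a_n - 2 a_{n-1} - 1 a_{n-2} = 0,  where D(n) = (r+n)(r+n-1) + (3)(r+n) + (15/16).
  a_n = [2 a_{n-1} + 1 a_{n-2}] / D(n).
Since the indicial polynomial factors as (r - r_1)(r - r_2), D(n) = (r_1 + n - r_1)(r_1 + n - r_2) = n(n + 1/2).
Evaluating step by step (a_0 = 1):
  n = 1: D(1) = 1(1 + 1/2) = 3/2; numerator = 2(1) = 2; a_1 = (2)/(3/2) = 4/3
  n = 2: D(2) = 2(2 + 1/2) = 5; numerator = 2(4/3) + 1(1) = 11/3; a_2 = (11/3)/(5) = 11/15
  n = 3: D(3) = 3(3 + 1/2) = 21/2; numerator = 2(11/15) + 1(4/3) = 14/5; a_3 = (14/5)/(21/2) = 4/15
  n = 4: D(4) = 4(4 + 1/2) = 18; numerator = 2(4/15) + 1(11/15) = 19/15; a_4 = (19/15)/(18) = 19/270
  n = 5: D(5) = 5(5 + 1/2) = 55/2; numerator = 2(19/270) + 1(4/15) = 11/27; a_5 = (11/27)/(55/2) = 2/135
  n = 6: D(6) = 6(6 + 1/2) = 39; numerator = 2(2/135) + 1(19/270) = 1/10; a_6 = (1/10)/(39) = 1/390

r = -3/4; a_0 = 1; a_1 = 4/3; a_2 = 11/15; a_3 = 4/15; a_4 = 19/270; a_5 = 2/135; a_6 = 1/390


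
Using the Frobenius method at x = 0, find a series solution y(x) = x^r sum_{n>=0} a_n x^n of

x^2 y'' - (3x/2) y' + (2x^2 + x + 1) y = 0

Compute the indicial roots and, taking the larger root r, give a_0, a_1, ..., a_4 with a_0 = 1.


Write in Frobenius form y'' + (p(x)/x) y' + (q(x)/x^2) y = 0:
  p(x) = -3/2,  q(x) = 2x^2 + x + 1.
Indicial equation: r(r-1) + (-3/2) r + (1) = 0 -> roots r_1 = 2, r_2 = 1/2.
Take r = r_1 = 2. Let y(x) = x^r sum_{n>=0} a_n x^n with a_0 = 1.
Substitute y = x^r sum a_n x^n and match x^{r+n}. The recurrence is
  D(n) a_n + 1 a_{n-1} + 2 a_{n-2} = 0,  where D(n) = (r+n)(r+n-1) + (-3/2)(r+n) + (1).
  a_n = [-1 a_{n-1} - 2 a_{n-2}] / D(n).
Since the indicial polynomial factors as (r - r_1)(r - r_2), D(n) = (r_1 + n - r_1)(r_1 + n - r_2) = n(n + 3/2).
Evaluating step by step (a_0 = 1):
  n = 1: D(1) = 1(1 + 3/2) = 5/2; numerator = -1(1) = -1; a_1 = (-1)/(5/2) = -2/5
  n = 2: D(2) = 2(2 + 3/2) = 7; numerator = -1(-2/5) - 2(1) = -8/5; a_2 = (-8/5)/(7) = -8/35
  n = 3: D(3) = 3(3 + 3/2) = 27/2; numerator = -1(-8/35) - 2(-2/5) = 36/35; a_3 = (36/35)/(27/2) = 8/105
  n = 4: D(4) = 4(4 + 3/2) = 22; numerator = -1(8/105) - 2(-8/35) = 8/21; a_4 = (8/21)/(22) = 4/231

r = 2; a_0 = 1; a_1 = -2/5; a_2 = -8/35; a_3 = 8/105; a_4 = 4/231


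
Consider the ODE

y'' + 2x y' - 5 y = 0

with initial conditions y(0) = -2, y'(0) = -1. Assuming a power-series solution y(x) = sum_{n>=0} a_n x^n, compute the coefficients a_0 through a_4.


Ansatz: y(x) = sum_{n>=0} a_n x^n, so y'(x) = sum_{n>=1} n a_n x^(n-1) and y''(x) = sum_{n>=2} n(n-1) a_n x^(n-2).
Substitute into P(x) y'' + Q(x) y' + R(x) y = 0 with P(x) = 1, Q(x) = 2x, R(x) = -5, and match powers of x.
Initial conditions: a_0 = -2, a_1 = -1.
Setting the coefficient of each power of x to zero and solving order by order (substituting the coefficients already found):
  x^0: 2 a_2 - 5 a_0 = 0  ->  2 a_2 = 5 a_0 = -10  ->  a_2 = -5
  x^1: 6 a_3 - 3 a_1 = 0  ->  6 a_3 = 3 a_1 = -3  ->  a_3 = -1/2
  x^2: 12 a_4 - a_2 = 0  ->  12 a_4 = a_2 = -5  ->  a_4 = -5/12
Truncated series: y(x) = -2 - x - 5 x^2 - (1/2) x^3 - (5/12) x^4 + O(x^5).

a_0 = -2; a_1 = -1; a_2 = -5; a_3 = -1/2; a_4 = -5/12


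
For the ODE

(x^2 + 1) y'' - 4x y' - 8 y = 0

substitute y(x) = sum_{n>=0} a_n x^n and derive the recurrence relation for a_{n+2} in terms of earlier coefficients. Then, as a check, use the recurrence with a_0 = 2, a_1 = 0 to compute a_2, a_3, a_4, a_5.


Substitute y = sum_n a_n x^n.
(1 + 1 x^2) y'' contributes (n+2)(n+1) a_{n+2} + n(n-1) a_n at x^n.
-4 x y'(x) contributes -4 n a_n at x^n.
-8 y(x) contributes -8 a_n at x^n.
Matching x^n: (n+2)(n+1) a_{n+2} + (n(n-1) - 4 n - 8) a_n = 0.
Thus a_{n+2} = (-n(n-1) + 4 n + 8) / ((n+1)(n+2)) * a_n.

Check with a_0 = 2, a_1 = 0 (apply the recurrence for n = 0, 1, 2, 3): a_0 = 2, a_1 = 0, a_2 = 8, a_3 = 0, a_4 = 28/3, a_5 = 0.

a_(n+2) = (-n(n-1) + 4 n + 8) / ((n+1)(n+2)) * a_n; check: a_0 = 2, a_1 = 0, a_2 = 8, a_3 = 0, a_4 = 28/3, a_5 = 0


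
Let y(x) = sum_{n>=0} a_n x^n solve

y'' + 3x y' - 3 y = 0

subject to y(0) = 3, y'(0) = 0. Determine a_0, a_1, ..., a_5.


Ansatz: y(x) = sum_{n>=0} a_n x^n, so y'(x) = sum_{n>=1} n a_n x^(n-1) and y''(x) = sum_{n>=2} n(n-1) a_n x^(n-2).
Substitute into P(x) y'' + Q(x) y' + R(x) y = 0 with P(x) = 1, Q(x) = 3x, R(x) = -3, and match powers of x.
Initial conditions: a_0 = 3, a_1 = 0.
Setting the coefficient of each power of x to zero and solving order by order (substituting the coefficients already found):
  x^0: 2 a_2 - 3 a_0 = 0  ->  2 a_2 = 3 a_0 = 9  ->  a_2 = 9/2
  x^1: 6 a_3 = 0  ->  a_3 = 0
  x^2: 12 a_4 + 3 a_2 = 0  ->  12 a_4 = -3 a_2 = -27/2  ->  a_4 = -9/8
  x^3: 20 a_5 + 6 a_3 = 0  ->  20 a_5 = -6 a_3 = 0  ->  a_5 = 0
Truncated series: y(x) = 3 + (9/2) x^2 - (9/8) x^4 + O(x^6).

a_0 = 3; a_1 = 0; a_2 = 9/2; a_3 = 0; a_4 = -9/8; a_5 = 0


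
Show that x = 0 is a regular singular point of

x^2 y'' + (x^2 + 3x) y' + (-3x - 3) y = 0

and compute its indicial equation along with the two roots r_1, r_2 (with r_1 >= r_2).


Divide by x^2 to reach normal form y'' + P_1(x) y' + P_2(x) y = 0 with P_1(x) = 1 + 3/x and P_2(x) = -3/x - 3/x^2.
x = 0 is a singular point because the y'-coefficient 1 + 3/x has a pole at x = 0 and the y-coefficient -3/x - 3/x^2 has a pole at x = 0.
It is a regular singular point because x P_1(x) = p(x) = x + 3 and x^2 P_2(x) = q(x) = -3x - 3 are polynomials, hence analytic at x = 0.
p(0) = 3,  q(0) = -3.
Indicial equation: r(r-1) + p(0) r + q(0) = 0, i.e. r^2 + (p(0) - 1) r + q(0) = 0, i.e. r^2 + 2 r - 3 = 0.
Discriminant: (2)^2 - 4(-3) = 16, so r = (-2 ± 4)/2.
Solving: r_1 = 1, r_2 = -3.

indicial: r^2 + 2 r - 3 = 0; roots r_1 = 1, r_2 = -3


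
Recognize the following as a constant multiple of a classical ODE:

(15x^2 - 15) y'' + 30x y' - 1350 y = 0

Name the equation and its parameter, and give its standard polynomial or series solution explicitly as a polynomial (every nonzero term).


All three coefficients share the factor -15; dividing through by -15 gives  (1 - x^2) y'' - 2x y' + 90 y = 0.
This matches the Legendre equation (1 - x^2) y'' - 2x y' + n(n+1) y = 0 (note the -2x y' term) with n(n+1) = 90, so n = 9; the polynomial solution is P_9(x).
With y = sum_k a_k x^k, matching x^k gives (k+2)(k+1) a_{k+2} = [k(k+1) - n(n+1)] a_k = (k - 9)(k + 10) a_k. The right side vanishes at k = 9, so the series with the parity of 9 terminates at degree 9.
Standard normalization (P_n(1) = 1): leading coefficient (2n)!/(2^n (n!)^2) = 6402373705728000/(512*131681894400) = 12155/128, so a_9 = 12155/128. Work downward with a_k = (k+1)(k+2) a_{k+2} / ((k - 9)(k + 10)):
  a_7 = (8)(9)(12155/128) / ((7 - 9)(7 + 10)) = (109395/16)/(-34) = -6435/32
  a_5 = (6)(7)(-6435/32) / ((5 - 9)(5 + 10)) = (-135135/16)/(-60) = 9009/64
  a_3 = (4)(5)(9009/64) / ((3 - 9)(3 + 10)) = (45045/16)/(-78) = -1155/32
  a_1 = (2)(3)(-1155/32) / ((1 - 9)(1 + 10)) = (-3465/16)/(-88) = 315/128
Hence P_9(x) = 12155 x^9/128 - 6435 x^7/32 + 9009 x^5/64 - 1155 x^3/32 + 315 x/128.

P_9(x); series = 12155 x^9/128 - 6435 x^7/32 + 9009 x^5/64 - 1155 x^3/32 + 315 x/128


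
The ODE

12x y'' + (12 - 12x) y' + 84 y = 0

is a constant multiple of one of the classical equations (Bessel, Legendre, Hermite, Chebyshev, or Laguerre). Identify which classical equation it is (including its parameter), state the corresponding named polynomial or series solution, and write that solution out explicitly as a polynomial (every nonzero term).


All three coefficients share the factor 12; dividing through by 12 gives  x y'' + (1 - x) y' + 7 y = 0.
This matches the Laguerre equation x y'' + (1 - x) y' + n y = 0 with n = 7; the polynomial solution is L_7(x).
With y = sum_k a_k x^k, matching x^k gives (k+1)k a_{k+1} + (k+1) a_{k+1} - k a_k + n a_k = 0, i.e. (k+1)^2 a_{k+1} = (k - n) a_k = (k - 7) a_k. The right side vanishes at k = 7, so the series terminates at degree 7.
Standard normalization L_n(0) = 1 gives a_0 = 1. Work upward with a_{k+1} = (k - 7) a_k / (k+1)^2:
  a_1 = (0 - 7)(1) / 1^2 = -7/1 = -7
  a_2 = (1 - 7)(-7) / 2^2 = 42/4 = 21/2
  a_3 = (2 - 7)(21/2) / 3^2 = (-105/2)/9 = -35/6
  a_4 = (3 - 7)(-35/6) / 4^2 = (70/3)/16 = 35/24
  a_5 = (4 - 7)(35/24) / 5^2 = (-35/8)/25 = -7/40
  a_6 = (5 - 7)(-7/40) / 6^2 = (7/20)/36 = 7/720
  a_7 = (6 - 7)(7/720) / 7^2 = (-7/720)/49 = -1/5040
Hence L_7(x) = -x^7/5040 + 7 x^6/720 - 7 x^5/40 + 35 x^4/24 - 35 x^3/6 + 21 x^2/2 - 7 x + 1.

L_7(x); series = -x^7/5040 + 7 x^6/720 - 7 x^5/40 + 35 x^4/24 - 35 x^3/6 + 21 x^2/2 - 7 x + 1


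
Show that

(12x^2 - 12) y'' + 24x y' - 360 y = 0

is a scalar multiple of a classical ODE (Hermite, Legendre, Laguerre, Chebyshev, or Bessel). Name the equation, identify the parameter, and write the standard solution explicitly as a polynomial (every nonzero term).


All three coefficients share the factor -12; dividing through by -12 gives  (1 - x^2) y'' - 2x y' + 30 y = 0.
This matches the Legendre equation (1 - x^2) y'' - 2x y' + n(n+1) y = 0 (note the -2x y' term) with n(n+1) = 30, so n = 5; the polynomial solution is P_5(x).
With y = sum_k a_k x^k, matching x^k gives (k+2)(k+1) a_{k+2} = [k(k+1) - n(n+1)] a_k = (k - 5)(k + 6) a_k. The right side vanishes at k = 5, so the series with the parity of 5 terminates at degree 5.
Standard normalization (P_n(1) = 1): leading coefficient (2n)!/(2^n (n!)^2) = 3628800/(32*14400) = 63/8, so a_5 = 63/8. Work downward with a_k = (k+1)(k+2) a_{k+2} / ((k - 5)(k + 6)):
  a_3 = (4)(5)(63/8) / ((3 - 5)(3 + 6)) = (315/2)/(-18) = -35/4
  a_1 = (2)(3)(-35/4) / ((1 - 5)(1 + 6)) = (-105/2)/(-28) = 15/8
Hence P_5(x) = 63 x^5/8 - 35 x^3/4 + 15 x/8.

P_5(x); series = 63 x^5/8 - 35 x^3/4 + 15 x/8


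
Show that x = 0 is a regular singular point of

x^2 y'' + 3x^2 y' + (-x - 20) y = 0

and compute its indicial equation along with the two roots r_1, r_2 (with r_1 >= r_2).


Divide by x^2 to reach normal form y'' + P_1(x) y' + P_2(x) y = 0 with P_1(x) = 3 and P_2(x) = -1/x - 20/x^2.
x = 0 is a singular point because the y-coefficient -1/x - 20/x^2 has a pole at x = 0.
It is a regular singular point because x P_1(x) = p(x) = 3x and x^2 P_2(x) = q(x) = -x - 20 are polynomials, hence analytic at x = 0.
p(0) = 0,  q(0) = -20.
Indicial equation: r(r-1) + p(0) r + q(0) = 0, i.e. r^2 + (p(0) - 1) r + q(0) = 0, i.e. r^2 - 1 r - 20 = 0.
Discriminant: (-1)^2 - 4(-20) = 81, so r = (1 ± 9)/2.
Solving: r_1 = 5, r_2 = -4.

indicial: r^2 - 1 r - 20 = 0; roots r_1 = 5, r_2 = -4


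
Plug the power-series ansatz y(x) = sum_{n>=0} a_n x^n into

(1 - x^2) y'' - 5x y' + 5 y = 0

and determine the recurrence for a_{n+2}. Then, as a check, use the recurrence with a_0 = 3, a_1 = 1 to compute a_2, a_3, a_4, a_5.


Substitute y = sum_n a_n x^n.
(1 - 1 x^2) y'' contributes (n+2)(n+1) a_{n+2} - n(n-1) a_n at x^n.
-5 x y'(x) contributes -5 n a_n at x^n.
5 y(x) contributes 5 a_n at x^n.
Matching x^n: (n+2)(n+1) a_{n+2} + (-n(n-1) - 5 n + 5) a_n = 0.
Thus a_{n+2} = (n(n-1) + 5 n - 5) / ((n+1)(n+2)) * a_n.

Check with a_0 = 3, a_1 = 1 (apply the recurrence for n = 0, 1, 2, 3): a_0 = 3, a_1 = 1, a_2 = -15/2, a_3 = 0, a_4 = -35/8, a_5 = 0.

a_(n+2) = (n(n-1) + 5 n - 5) / ((n+1)(n+2)) * a_n; check: a_0 = 3, a_1 = 1, a_2 = -15/2, a_3 = 0, a_4 = -35/8, a_5 = 0


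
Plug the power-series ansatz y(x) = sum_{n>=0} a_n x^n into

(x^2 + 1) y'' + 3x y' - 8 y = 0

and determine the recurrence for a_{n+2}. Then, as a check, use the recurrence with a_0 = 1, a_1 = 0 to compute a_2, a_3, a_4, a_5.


Substitute y = sum_n a_n x^n.
(1 + 1 x^2) y'' contributes (n+2)(n+1) a_{n+2} + n(n-1) a_n at x^n.
3 x y'(x) contributes 3 n a_n at x^n.
-8 y(x) contributes -8 a_n at x^n.
Matching x^n: (n+2)(n+1) a_{n+2} + (n(n-1) + 3 n - 8) a_n = 0.
Thus a_{n+2} = (-n(n-1) - 3 n + 8) / ((n+1)(n+2)) * a_n.

Check with a_0 = 1, a_1 = 0 (apply the recurrence for n = 0, 1, 2, 3): a_0 = 1, a_1 = 0, a_2 = 4, a_3 = 0, a_4 = 0, a_5 = 0.

a_(n+2) = (-n(n-1) - 3 n + 8) / ((n+1)(n+2)) * a_n; check: a_0 = 1, a_1 = 0, a_2 = 4, a_3 = 0, a_4 = 0, a_5 = 0


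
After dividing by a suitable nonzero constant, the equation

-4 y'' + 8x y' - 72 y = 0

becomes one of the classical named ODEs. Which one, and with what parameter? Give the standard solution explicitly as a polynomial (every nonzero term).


All three coefficients share the factor -4; dividing through by -4 gives  y'' - 2x y' + 18 y = 0.
This matches the Hermite equation y'' - 2x y' + 2n y = 0 with 2n = 18, so n = 9; the polynomial solution is H_9(x).
With y = sum_k a_k x^k, matching x^k gives (k+2)(k+1) a_{k+2} = 2(k - n) a_k = 2(k - 9) a_k. The right side vanishes at k = 9, so the series with the parity of 9 terminates at degree 9.
Standard normalization: leading coefficient of H_n is 2^n, so a_9 = 2^9 = 512. Work downward with a_k = (k+1)(k+2) a_{k+2} / (2(k - n)):
  a_7 = (8)(9)(512) / (2(7 - 9)) = 36864/(-4) = -9216
  a_5 = (6)(7)(-9216) / (2(5 - 9)) = -387072/(-8) = 48384
  a_3 = (4)(5)(48384) / (2(3 - 9)) = 967680/(-12) = -80640
  a_1 = (2)(3)(-80640) / (2(1 - 9)) = -483840/(-16) = 30240
Hence H_9(x) = 512 x^9 - 9216 x^7 + 48384 x^5 - 80640 x^3 + 30240 x.

H_9(x); series = 512 x^9 - 9216 x^7 + 48384 x^5 - 80640 x^3 + 30240 x


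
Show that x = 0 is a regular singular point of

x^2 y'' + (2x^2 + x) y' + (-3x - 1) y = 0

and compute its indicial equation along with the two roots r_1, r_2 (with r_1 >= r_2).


Divide by x^2 to reach normal form y'' + P_1(x) y' + P_2(x) y = 0 with P_1(x) = 2 + 1/x and P_2(x) = -3/x - 1/x^2.
x = 0 is a singular point because the y'-coefficient 2 + 1/x has a pole at x = 0 and the y-coefficient -3/x - 1/x^2 has a pole at x = 0.
It is a regular singular point because x P_1(x) = p(x) = 2x + 1 and x^2 P_2(x) = q(x) = -3x - 1 are polynomials, hence analytic at x = 0.
p(0) = 1,  q(0) = -1.
Indicial equation: r(r-1) + p(0) r + q(0) = 0, i.e. r^2 + (p(0) - 1) r + q(0) = 0, i.e. r^2 - 1 = 0.
Discriminant: (0)^2 - 4(-1) = 4, so r = (0 ± 2)/2.
Solving: r_1 = 1, r_2 = -1.

indicial: r^2 - 1 = 0; roots r_1 = 1, r_2 = -1


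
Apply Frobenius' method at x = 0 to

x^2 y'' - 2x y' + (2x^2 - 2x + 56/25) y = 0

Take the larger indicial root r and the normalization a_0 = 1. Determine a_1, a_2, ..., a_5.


Write in Frobenius form y'' + (p(x)/x) y' + (q(x)/x^2) y = 0:
  p(x) = -2,  q(x) = 2x^2 - 2x + 56/25.
Indicial equation: r(r-1) + (-2) r + (56/25) = 0 -> roots r_1 = 8/5, r_2 = 7/5.
Take r = r_1 = 8/5. Let y(x) = x^r sum_{n>=0} a_n x^n with a_0 = 1.
Substitute y = x^r sum a_n x^n and match x^{r+n}. The recurrence is
  D(n) a_n - 2 a_{n-1} + 2 a_{n-2} = 0,  where D(n) = (r+n)(r+n-1) + (-2)(r+n) + (56/25).
  a_n = [2 a_{n-1} - 2 a_{n-2}] / D(n).
Since the indicial polynomial factors as (r - r_1)(r - r_2), D(n) = (r_1 + n - r_1)(r_1 + n - r_2) = n(n + 1/5).
Evaluating step by step (a_0 = 1):
  n = 1: D(1) = 1(1 + 1/5) = 6/5; numerator = 2(1) = 2; a_1 = (2)/(6/5) = 5/3
  n = 2: D(2) = 2(2 + 1/5) = 22/5; numerator = 2(5/3) - 2(1) = 4/3; a_2 = (4/3)/(22/5) = 10/33
  n = 3: D(3) = 3(3 + 1/5) = 48/5; numerator = 2(10/33) - 2(5/3) = -30/11; a_3 = (-30/11)/(48/5) = -25/88
  n = 4: D(4) = 4(4 + 1/5) = 84/5; numerator = 2(-25/88) - 2(10/33) = -155/132; a_4 = (-155/132)/(84/5) = -775/11088
  n = 5: D(5) = 5(5 + 1/5) = 26; numerator = 2(-775/11088) - 2(-25/88) = 2375/5544; a_5 = (2375/5544)/(26) = 2375/144144

r = 8/5; a_0 = 1; a_1 = 5/3; a_2 = 10/33; a_3 = -25/88; a_4 = -775/11088; a_5 = 2375/144144
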